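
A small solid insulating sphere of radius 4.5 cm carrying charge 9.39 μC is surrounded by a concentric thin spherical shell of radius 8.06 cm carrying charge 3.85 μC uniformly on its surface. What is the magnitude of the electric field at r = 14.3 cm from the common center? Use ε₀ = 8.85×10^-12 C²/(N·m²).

E ≈ 5.82×10^6 V/m

By spherical symmetry E is radial; choose a Gaussian sphere of radius r = 14.3 cm (r > 8.06 cm, enclosing both).
Q_enc = (9.39 μC) + (3.85 μC) = 1.324×10^-5 C.
Since E is radial and uniform over the Gaussian sphere, Φ = E·4πr² = Q_enc/ε₀.
E = |Q_enc|/(4πε₀r²) = (1.324e-5)/(4π·8.85×10^-12·(0.143)²) = 5.82×10^6 N/C.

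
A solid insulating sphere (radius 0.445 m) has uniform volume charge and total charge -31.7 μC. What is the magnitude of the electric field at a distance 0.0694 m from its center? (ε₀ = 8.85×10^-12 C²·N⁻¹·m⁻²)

Use a concentric Gaussian sphere at r = 0.0694 m (r < R).
Only the charge within r is enclosed: Q_enc = Q·(r/R)³ = (-31.7 μC)·(0.0694 m/0.445 m)³ = -1.202×10^-7 C.
Since E is radial and uniform over the Gaussian sphere, Φ = E·4πr² = Q_enc/ε₀.
E = |Q_enc|/(4πε₀r²) = (1.202e-7)/(4π·8.85×10^-12·(0.0694)²) = 2.24×10^5 N/C.

|E| ≈ 2.24×10^5 N/C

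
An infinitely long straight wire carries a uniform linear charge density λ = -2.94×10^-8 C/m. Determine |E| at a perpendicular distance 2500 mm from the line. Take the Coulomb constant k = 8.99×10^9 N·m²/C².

Take a coaxial cylindrical Gaussian surface of radius r = 2500 mm and length L.
Q_enc = λL, so λ_enc = -2.94×10^-8 C/m.
Gauss's law: E·2πrL = λ_enc L/ε₀.
E = 2k|λ_enc|/r = 2(8.99×10^9)(2.94×10^-8)/(2.5) = 211 N/C.

E = 211 N/C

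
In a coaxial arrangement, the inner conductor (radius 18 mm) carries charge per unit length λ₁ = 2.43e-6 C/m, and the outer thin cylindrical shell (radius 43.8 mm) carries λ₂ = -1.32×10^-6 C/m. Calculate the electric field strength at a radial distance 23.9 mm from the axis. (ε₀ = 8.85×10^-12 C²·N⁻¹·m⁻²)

|E| ≈ 1.83e6 N/C

By cylindrical symmetry E is radial; use a coaxial Gaussian cylinder of radius 23.9 mm and length L (between the conductors, 18 mm < r < 43.8 mm).
Only the inner wire is enclosed; the outer shell contributes nothing inside itself. λ_enc = λ₁ = 2.43e-6 C/m.
By Gauss's law (flux through the curved wall only), E·2πrL = λ_enc L/ε₀.
E = |λ_enc|/(2πε₀r) = (2.43e-6)/(2π·8.85×10^-12·0.0239) = 1.83e6 N/C.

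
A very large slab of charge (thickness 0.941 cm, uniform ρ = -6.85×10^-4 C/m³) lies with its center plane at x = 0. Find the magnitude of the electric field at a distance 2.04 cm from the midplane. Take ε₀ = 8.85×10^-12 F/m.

The point |x| = 2.04 cm lies outside the slab (half-thickness 0.004705 m). A symmetric pillbox spanning the full slab encloses Q_enc = ρ·d·A.
Flux = 2EA ⇒ E = |ρ|d/(2ε₀), independent of distance outside.
E = (6.85×10^-4)(0.00941)/(2·8.85×10^-12) = 3.64×10^5 N/C.

|E| = 3.64×10^5 N/C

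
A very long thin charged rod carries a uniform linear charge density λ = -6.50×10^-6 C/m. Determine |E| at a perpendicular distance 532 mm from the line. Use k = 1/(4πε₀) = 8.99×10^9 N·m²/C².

E ≈ 2.20e5 V/m

By cylindrical symmetry E is radial; use a coaxial Gaussian cylinder of radius 532 mm and length L.
Q_enc = λL, so λ_enc = -6.50×10^-6 C/m.
By Gauss's law (flux through the curved wall only), E·2πrL = λ_enc L/ε₀.
E = 2k|λ_enc|/r = 2(8.99×10^9)(6.50×10^-6)/(0.532) = 2.20e5 N/C.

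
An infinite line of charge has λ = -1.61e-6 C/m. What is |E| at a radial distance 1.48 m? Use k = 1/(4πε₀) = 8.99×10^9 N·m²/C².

|E| = 1.96×10^4 N/C

Choose a coaxial cylinder of radius r = 1.48 m (arbitrary length L) as the Gaussian surface.
Q_enc = λL, so λ_enc = -1.61×10^-6 C/m.
By Gauss's law (flux through the curved wall only), E·2πrL = λ_enc L/ε₀.
E = 2k|λ_enc|/r = 2(8.99×10^9)(1.61×10^-6)/(1.48) = 1.96×10^4 N/C.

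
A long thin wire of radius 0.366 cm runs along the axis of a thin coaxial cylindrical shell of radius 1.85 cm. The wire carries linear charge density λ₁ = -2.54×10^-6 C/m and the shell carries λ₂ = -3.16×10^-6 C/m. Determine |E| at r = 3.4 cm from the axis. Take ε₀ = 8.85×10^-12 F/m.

E = 3.01×10^6 V/m

Choose a coaxial cylinder of radius r = 3.4 cm (arbitrary length L) as the Gaussian surface (r > 1.85 cm, enclosing both).
λ_enc = λ₁ + λ₂ = (-2.54×10^-6) + (-3.16×10^-6) = -5.70×10^-6 C/m.
By Gauss's law (flux through the curved wall only), E·2πrL = λ_enc L/ε₀.
E = |λ_enc|/(2πε₀r) = (5.70e-6)/(2π·8.85×10^-12·0.034) = 3.01×10^6 N/C.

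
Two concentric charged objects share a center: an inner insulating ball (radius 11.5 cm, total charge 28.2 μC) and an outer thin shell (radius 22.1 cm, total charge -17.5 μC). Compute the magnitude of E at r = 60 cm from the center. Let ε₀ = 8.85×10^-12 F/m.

Take a concentric spherical Gaussian surface of radius r = 60 cm (r > 22.1 cm, enclosing both).
Q_enc = (28.2 μC) + (-17.5 μC) = 1.07×10^-5 C.
Gauss's law: E·4πr² = Q_enc/ε₀.
E = |Q_enc|/(4πε₀r²) = (1.07×10^-5)/(4π·8.85×10^-12·(0.6)²) = 2.67e5 N/C.

|E| ≈ 2.67×10^5 N/C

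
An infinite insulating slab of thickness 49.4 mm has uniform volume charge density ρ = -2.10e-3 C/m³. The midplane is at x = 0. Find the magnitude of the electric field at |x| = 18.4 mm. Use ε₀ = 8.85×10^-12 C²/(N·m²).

By symmetry E is perpendicular to the slab. A Gaussian pillbox from −18.4 mm to +18.4 mm (face area A) lies entirely within the slab.
Q_enc = ρ·(2x)·A and flux = 2EA, so 2EA = 2ρxA/ε₀ ⇒ E = |ρ|x/ε₀.
E = (2.10e-3)(0.0184)/(8.85×10^-12) = 4.37×10^6 N/C.

E ≈ 4.37e6 V/m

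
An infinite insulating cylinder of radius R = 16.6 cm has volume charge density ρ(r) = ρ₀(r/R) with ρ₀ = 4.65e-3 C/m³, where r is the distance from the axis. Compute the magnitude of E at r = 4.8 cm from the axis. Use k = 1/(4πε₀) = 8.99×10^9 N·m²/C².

Choose a coaxial cylinder of radius r = 4.8 cm (arbitrary length L) as the Gaussian surface (r < R).
Integrating ρ over the cross-section to radius r: λ_enc = (2πρ₀/R) ∫₀^r r'^2 dr' = 2πρ₀ r^3/(3·R) = 6.488×10^-6 C/m.
Applying ∮E·dA = Q_enc/ε₀ with the end caps contributing no flux:
E = 2k|λ_enc|/r = 2(8.99×10^9)(6.488e-6)/(0.048) = 2.43e6 N/C.

E = 2.43×10^6 V/m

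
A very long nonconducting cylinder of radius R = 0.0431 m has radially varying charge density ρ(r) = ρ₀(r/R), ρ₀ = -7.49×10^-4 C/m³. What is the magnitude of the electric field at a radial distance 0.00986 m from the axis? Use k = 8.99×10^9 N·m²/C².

E = 6.36×10^4 N/C

Coaxial Gaussian cylinder, radius r = 0.00986 m, length L (r < R).
Integrating ρ over the cross-section to radius r: λ_enc = (2πρ₀/R) ∫₀^r r'^2 dr' = 2πρ₀ r^3/(3·R) = -3.489×10^-8 C/m.
Applying ∮E·dA = Q_enc/ε₀ with the end caps contributing no flux:
E = 2k|λ_enc|/r = 2(8.99×10^9)(3.489×10^-8)/(0.00986) = 6.36×10^4 N/C.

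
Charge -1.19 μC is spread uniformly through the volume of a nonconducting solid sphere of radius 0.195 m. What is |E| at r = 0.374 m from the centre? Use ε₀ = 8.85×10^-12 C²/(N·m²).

E ≈ 7.65×10^4 N/C

Use a concentric Gaussian sphere at r = 0.374 m (r > R, so the entire charge is enclosed).
Q_enc = -1.19 μC = -1.19×10^-6 C.
Since E is radial and uniform over the Gaussian sphere, Φ = E·4πr² = Q_enc/ε₀.
E = |Q_enc|/(4πε₀r²) = (1.19e-6)/(4π·8.85×10^-12·(0.374)²) = 7.65×10^4 N/C.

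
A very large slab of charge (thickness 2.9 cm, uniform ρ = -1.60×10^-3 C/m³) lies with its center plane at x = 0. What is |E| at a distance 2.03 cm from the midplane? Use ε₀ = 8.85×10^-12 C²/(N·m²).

The point |x| = 2.03 cm lies outside the slab (half-thickness 0.0145 m). A symmetric pillbox spanning the full slab encloses Q_enc = ρ·d·A.
Flux = 2EA ⇒ E = |ρ|d/(2ε₀), independent of distance outside.
E = (1.60×10^-3)(0.029)/(2·8.85×10^-12) = 2.62×10^6 N/C.

E ≈ 2.62×10^6 V/m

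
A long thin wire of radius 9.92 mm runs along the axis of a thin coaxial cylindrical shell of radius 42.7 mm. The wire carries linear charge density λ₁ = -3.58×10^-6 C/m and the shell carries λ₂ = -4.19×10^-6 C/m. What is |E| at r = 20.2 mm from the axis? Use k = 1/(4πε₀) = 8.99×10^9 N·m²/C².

By cylindrical symmetry E is radial; use a coaxial Gaussian cylinder of radius 20.2 mm and length L (between the conductors, 9.92 mm < r < 42.7 mm).
Only the inner wire is enclosed; the outer shell contributes nothing inside itself. λ_enc = λ₁ = -3.58×10^-6 C/m.
Since E is radial and uniform over the curved surface, Φ = E·2πrL = Q_enc/ε₀ = λ_enc L/ε₀.
E = 2k|λ_enc|/r = 2(8.99×10^9)(3.58×10^-6)/(0.0202) = 3.19×10^6 N/C.

|E| = 3.19×10^6 N/C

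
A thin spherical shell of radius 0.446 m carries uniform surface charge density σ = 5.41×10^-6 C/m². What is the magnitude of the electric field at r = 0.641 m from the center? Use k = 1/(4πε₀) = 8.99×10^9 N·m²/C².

E = 2.96×10^5 N/C

Take a concentric spherical Gaussian surface of radius r = 0.641 m (r > 0.446 m).
The entire shell is enclosed: Q_enc = σ·4πR² = (5.41e-6)·4π·(0.446)² = 1.352×10^-5 C.
Gauss's law: E·4πr² = Q_enc/ε₀.
E = k|Q_enc|/r² = (8.99×10^9)(1.352×10^-5)/(0.641)² = 2.96e5 N/C.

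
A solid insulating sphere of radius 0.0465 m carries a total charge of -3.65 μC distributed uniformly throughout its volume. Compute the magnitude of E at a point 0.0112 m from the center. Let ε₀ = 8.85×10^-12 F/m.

Use a concentric Gaussian sphere at r = 0.0112 m (r < R).
Only the charge within r is enclosed: Q_enc = Q·(r/R)³ = (-3.65 μC)·(0.0112 m/0.0465 m)³ = -5.10×10^-8 C.
Gauss's law: E·4πr² = Q_enc/ε₀.
E = |Q_enc|/(4πε₀r²) = (5.10e-8)/(4π·8.85×10^-12·(0.0112)²) = 3.66×10^6 N/C.

|E| = 3.66×10^6 V/m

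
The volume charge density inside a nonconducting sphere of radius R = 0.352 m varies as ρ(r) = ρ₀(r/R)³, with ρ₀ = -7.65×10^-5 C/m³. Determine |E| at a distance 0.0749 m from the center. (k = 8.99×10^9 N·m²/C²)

By spherical symmetry E is radial; choose a Gaussian sphere of radius r = 0.0749 m (r < R).
Q_enc = ∫₀^r ρ(r')·4πr'² dr' = (4πρ₀/R³) ∫₀^r r'^5 dr' = 4πρ₀ r^6/(6·R³) = -6.486e-10 C.
Gauss's law: E·4πr² = Q_enc/ε₀.
E = k|Q_enc|/r² = (8.99×10^9)(6.486×10^-10)/(0.0749)² = 1.04e3 N/C.

E = 1.04×10^3 N/C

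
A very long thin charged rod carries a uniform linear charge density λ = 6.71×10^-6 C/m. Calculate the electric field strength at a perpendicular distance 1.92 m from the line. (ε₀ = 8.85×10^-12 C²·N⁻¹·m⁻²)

By cylindrical symmetry E is radial; use a coaxial Gaussian cylinder of radius 1.92 m and length L.
Q_enc = λL, so λ_enc = 6.71×10^-6 C/m.
Since E is radial and uniform over the curved surface, Φ = E·2πrL = Q_enc/ε₀ = λ_enc L/ε₀.
E = |λ_enc|/(2πε₀r) = (6.71×10^-6)/(2π·8.85×10^-12·1.92) = 6.28e4 N/C.

E = 6.28e4 N/C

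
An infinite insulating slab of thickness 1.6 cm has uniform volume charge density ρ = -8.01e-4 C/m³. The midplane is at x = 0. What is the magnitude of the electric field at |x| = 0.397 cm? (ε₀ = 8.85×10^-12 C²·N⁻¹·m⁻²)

By symmetry E is perpendicular to the slab. A Gaussian pillbox from −0.397 cm to +0.397 cm (face area A) lies entirely within the slab.
Q_enc = ρ·(2x)·A and flux = 2EA, so 2EA = 2ρxA/ε₀ ⇒ E = |ρ|x/ε₀.
E = (8.01e-4)(0.00397)/(8.85×10^-12) = 3.59×10^5 N/C.

E ≈ 3.59×10^5 V/m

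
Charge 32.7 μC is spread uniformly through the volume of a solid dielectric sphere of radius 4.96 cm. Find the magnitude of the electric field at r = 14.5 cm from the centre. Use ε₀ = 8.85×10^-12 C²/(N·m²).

By spherical symmetry E is radial; choose a Gaussian sphere of radius r = 14.5 cm (r > R, so the entire charge is enclosed).
Q_enc = 32.7 μC = 3.27×10^-5 C.
Applying ∮E·dA = Q_enc/ε₀ with Φ = E(4πr²):
E = |Q_enc|/(4πε₀r²) = (3.27×10^-5)/(4π·8.85×10^-12·(0.145)²) = 1.40e7 N/C.

E ≈ 1.40×10^7 N/C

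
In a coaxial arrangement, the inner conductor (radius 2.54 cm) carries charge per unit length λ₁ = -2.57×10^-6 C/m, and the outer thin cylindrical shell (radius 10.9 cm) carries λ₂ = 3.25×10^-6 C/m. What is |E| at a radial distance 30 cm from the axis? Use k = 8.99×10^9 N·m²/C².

E = 4.08×10^4 N/C

By cylindrical symmetry E is radial; use a coaxial Gaussian cylinder of radius 30 cm and length L (r > 10.9 cm, enclosing both).
λ_enc = λ₁ + λ₂ = (-2.57×10^-6) + (3.25e-6) = 6.80×10^-7 C/m.
Gauss's law: E·2πrL = λ_enc L/ε₀.
E = 2k|λ_enc|/r = 2(8.99×10^9)(6.80e-7)/(0.3) = 4.08×10^4 N/C.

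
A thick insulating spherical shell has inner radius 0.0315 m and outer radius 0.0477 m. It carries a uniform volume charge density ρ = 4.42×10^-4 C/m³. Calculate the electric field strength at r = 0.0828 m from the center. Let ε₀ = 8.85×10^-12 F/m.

Symmetry ⇒ E = E(r) r̂. Gaussian sphere of radius r = 0.0828 m (r > 0.0477 m, enclosing the whole shell).
Q_enc = ρ·(4π/3)(b³ − a³) = (4.42×10^-4)·(4π/3)·((0.0477)³ − (0.0315)³) = 1.431e-7 C.
Since E is radial and uniform over the Gaussian sphere, Φ = E·4πr² = Q_enc/ε₀.
E = |Q_enc|/(4πε₀r²) = (1.431e-7)/(4π·8.85×10^-12·(0.0828)²) = 1.88×10^5 N/C.

|E| = 1.88e5 N/C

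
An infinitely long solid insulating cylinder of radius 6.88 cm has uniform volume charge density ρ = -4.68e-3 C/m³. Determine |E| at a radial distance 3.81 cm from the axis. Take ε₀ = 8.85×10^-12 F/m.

Coaxial Gaussian cylinder, radius r = 3.81 cm, length L (r < R).
Enclosed charge per unit length: λ_enc = ρ·πr² = (-4.68×10^-3)π(0.0381)² = -2.134×10^-5 C/m.
Since E is radial and uniform over the curved surface, Φ = E·2πrL = Q_enc/ε₀ = λ_enc L/ε₀.
E = |λ_enc|/(2πε₀r) = (2.134×10^-5)/(2π·8.85×10^-12·0.0381) = 1.01×10^7 N/C.

|E| = 1.01×10^7 V/m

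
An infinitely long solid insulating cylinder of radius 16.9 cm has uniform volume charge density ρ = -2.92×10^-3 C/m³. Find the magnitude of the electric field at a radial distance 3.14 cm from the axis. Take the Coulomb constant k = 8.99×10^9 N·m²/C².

|E| = 5.18×10^6 N/C

Take a coaxial cylindrical Gaussian surface of radius r = 3.14 cm and length L (r < R).
Enclosed charge per unit length: λ_enc = ρ·πr² = (-2.92×10^-3)π(0.0314)² = -9.045e-6 C/m.
Since E is radial and uniform over the curved surface, Φ = E·2πrL = Q_enc/ε₀ = λ_enc L/ε₀.
E = 2k|λ_enc|/r = 2(8.99×10^9)(9.045×10^-6)/(0.0314) = 5.18×10^6 N/C.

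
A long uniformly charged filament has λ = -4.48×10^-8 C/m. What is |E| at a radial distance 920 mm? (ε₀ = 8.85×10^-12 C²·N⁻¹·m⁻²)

|E| = 876 V/m

Choose a coaxial cylinder of radius r = 920 mm (arbitrary length L) as the Gaussian surface.
Q_enc = λL, so λ_enc = -4.48×10^-8 C/m.
Gauss's law: E·2πrL = λ_enc L/ε₀.
E = |λ_enc|/(2πε₀r) = (4.48×10^-8)/(2π·8.85×10^-12·0.92) = 876 N/C.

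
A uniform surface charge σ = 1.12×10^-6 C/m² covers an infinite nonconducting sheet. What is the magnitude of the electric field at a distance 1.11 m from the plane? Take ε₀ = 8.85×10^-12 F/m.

By planar symmetry E is perpendicular to the sheet and uniform; use a Gaussian pillbox with flat faces of area A on each side of the sheet.
Flux Φ = 2EA and Q_enc = σA, so 2EA = σA/ε₀ ⇒ E = |σ|/(2ε₀), independent of distance.
E = |σ|/(2ε₀) = (1.12×10^-6)/(2·8.85×10^-12) = 6.33e4 N/C.

E = 6.33e4 V/m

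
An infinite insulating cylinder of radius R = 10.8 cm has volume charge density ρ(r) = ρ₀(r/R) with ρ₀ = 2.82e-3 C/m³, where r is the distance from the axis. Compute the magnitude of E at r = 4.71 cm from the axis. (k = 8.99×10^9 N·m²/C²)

2.18e6 V/m

Take a coaxial cylindrical Gaussian surface of radius r = 4.71 cm and length L (r < R).
λ_enc = ∫₀^r ρ(r')·2πr' dr' = (2πρ₀/R)·r^3/3 = 5.714×10^-6 C/m.
Since E is radial and uniform over the curved surface, Φ = E·2πrL = Q_enc/ε₀ = λ_enc L/ε₀.
E = 2k|λ_enc|/r = 2(8.99×10^9)(5.714×10^-6)/(0.0471) = 2.18×10^6 N/C.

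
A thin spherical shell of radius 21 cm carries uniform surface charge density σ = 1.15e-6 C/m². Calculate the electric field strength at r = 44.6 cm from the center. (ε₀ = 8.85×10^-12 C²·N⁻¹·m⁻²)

Use a concentric Gaussian sphere at r = 44.6 cm (r > 21 cm).
The entire shell is enclosed: Q_enc = σ·4πR² = (1.15×10^-6)·4π·(0.21)² = 6.373×10^-7 C.
By Gauss's law, ∮E·dA = E·4πr² = Q_enc/ε₀.
E = |Q_enc|/(4πε₀r²) = (6.373e-7)/(4π·8.85×10^-12·(0.446)²) = 2.88×10^4 N/C.

E = 2.88×10^4 V/m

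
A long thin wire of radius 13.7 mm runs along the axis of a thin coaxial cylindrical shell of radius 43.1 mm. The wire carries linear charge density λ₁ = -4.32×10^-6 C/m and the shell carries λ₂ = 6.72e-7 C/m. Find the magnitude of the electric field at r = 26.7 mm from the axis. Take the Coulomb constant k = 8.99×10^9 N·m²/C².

|E| = 2.91×10^6 N/C

By cylindrical symmetry E is radial; use a coaxial Gaussian cylinder of radius 26.7 mm and length L (between the conductors, 13.7 mm < r < 43.1 mm).
Only the inner wire is enclosed; the outer shell contributes nothing inside itself. λ_enc = λ₁ = -4.32×10^-6 C/m.
Gauss's law: E·2πrL = λ_enc L/ε₀.
E = 2k|λ_enc|/r = 2(8.99×10^9)(4.32×10^-6)/(0.0267) = 2.91e6 N/C.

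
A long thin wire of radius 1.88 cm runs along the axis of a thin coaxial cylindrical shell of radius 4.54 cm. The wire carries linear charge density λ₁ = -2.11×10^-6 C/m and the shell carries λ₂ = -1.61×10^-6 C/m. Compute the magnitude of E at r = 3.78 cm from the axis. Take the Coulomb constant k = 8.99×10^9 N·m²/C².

|E| = 1.00e6 V/m

Take a coaxial cylindrical Gaussian surface of radius r = 3.78 cm and length L (between the conductors, 1.88 cm < r < 4.54 cm).
The shell at 4.54 cm lies outside the Gaussian surface, so λ_enc = λ₁ = -2.11e-6 C/m.
By Gauss's law (flux through the curved wall only), E·2πrL = λ_enc L/ε₀.
E = 2k|λ_enc|/r = 2(8.99×10^9)(2.11×10^-6)/(0.0378) = 1.00e6 N/C.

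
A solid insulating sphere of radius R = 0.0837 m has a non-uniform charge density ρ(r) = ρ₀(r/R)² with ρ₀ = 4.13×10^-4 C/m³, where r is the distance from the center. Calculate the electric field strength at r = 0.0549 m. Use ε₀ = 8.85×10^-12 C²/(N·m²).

Use a concentric Gaussian sphere at r = 0.0549 m (r < R).
Q_enc = ∫₀^r ρ(r')·4πr'² dr' = (4πρ₀/R²) ∫₀^r r'^4 dr' = 4πρ₀ r^5/(5·R²) = 7.389×10^-8 C.
Gauss's law: E·4πr² = Q_enc/ε₀.
E = |Q_enc|/(4πε₀r²) = (7.389e-8)/(4π·8.85×10^-12·(0.0549)²) = 2.20×10^5 N/C.

|E| = 2.20e5 V/m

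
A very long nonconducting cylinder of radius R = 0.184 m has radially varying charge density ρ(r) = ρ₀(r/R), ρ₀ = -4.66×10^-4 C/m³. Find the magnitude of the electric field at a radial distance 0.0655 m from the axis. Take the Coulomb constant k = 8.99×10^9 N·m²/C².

|E| = 4.09e5 V/m

Coaxial Gaussian cylinder, radius r = 0.0655 m, length L (r < R).
Integrating ρ over the cross-section to radius r: λ_enc = (2πρ₀/R) ∫₀^r r'^2 dr' = 2πρ₀ r^3/(3·R) = -1.491×10^-6 C/m.
Since E is radial and uniform over the curved surface, Φ = E·2πrL = Q_enc/ε₀ = λ_enc L/ε₀.
E = 2k|λ_enc|/r = 2(8.99×10^9)(1.491e-6)/(0.0655) = 4.09e5 N/C.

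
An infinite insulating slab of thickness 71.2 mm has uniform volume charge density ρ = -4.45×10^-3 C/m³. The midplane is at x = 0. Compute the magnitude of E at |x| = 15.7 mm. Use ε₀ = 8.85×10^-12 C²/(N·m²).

7.89e6 N/C

By symmetry E is perpendicular to the slab. A Gaussian pillbox from −15.7 mm to +15.7 mm (face area A) lies entirely within the slab.
Q_enc = ρ·(2x)·A and flux = 2EA, so 2EA = 2ρxA/ε₀ ⇒ E = |ρ|x/ε₀.
E = (4.45e-3)(0.0157)/(8.85×10^-12) = 7.89×10^6 N/C.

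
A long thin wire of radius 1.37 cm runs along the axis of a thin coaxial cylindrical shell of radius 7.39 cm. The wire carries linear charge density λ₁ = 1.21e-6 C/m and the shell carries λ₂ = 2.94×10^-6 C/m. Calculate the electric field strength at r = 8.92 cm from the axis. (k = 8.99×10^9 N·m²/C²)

Coaxial Gaussian cylinder, radius r = 8.92 cm, length L (r > 7.39 cm, enclosing both).
λ_enc = λ₁ + λ₂ = (1.21×10^-6) + (2.94×10^-6) = 4.15×10^-6 C/m.
Applying ∮E·dA = Q_enc/ε₀ with the end caps contributing no flux:
E = 2k|λ_enc|/r = 2(8.99×10^9)(4.15×10^-6)/(0.0892) = 8.37×10^5 N/C.

|E| ≈ 8.37×10^5 N/C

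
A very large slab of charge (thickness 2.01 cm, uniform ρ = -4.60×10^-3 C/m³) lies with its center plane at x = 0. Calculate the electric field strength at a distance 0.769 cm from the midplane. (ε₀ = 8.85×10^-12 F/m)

By symmetry E is perpendicular to the slab. A Gaussian pillbox from −0.769 cm to +0.769 cm (face area A) lies entirely within the slab.
Q_enc = ρ·(2x)·A and flux = 2EA, so 2EA = 2ρxA/ε₀ ⇒ E = |ρ|x/ε₀.
E = (4.60×10^-3)(0.00769)/(8.85×10^-12) = 4.00×10^6 N/C.

4.00×10^6 V/m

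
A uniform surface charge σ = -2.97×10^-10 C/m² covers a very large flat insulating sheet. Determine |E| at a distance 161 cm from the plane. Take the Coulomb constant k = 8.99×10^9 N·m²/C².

By planar symmetry E is perpendicular to the sheet and uniform; use a Gaussian pillbox with flat faces of area A on each side of the sheet.
Flux Φ = 2EA and Q_enc = σA, so 2EA = σA/ε₀ ⇒ E = |σ|/(2ε₀), independent of distance.
E = 2πk|σ| = 2π(8.99×10^9)(2.97e-10) = 16.8 N/C.

|E| = 16.8 N/C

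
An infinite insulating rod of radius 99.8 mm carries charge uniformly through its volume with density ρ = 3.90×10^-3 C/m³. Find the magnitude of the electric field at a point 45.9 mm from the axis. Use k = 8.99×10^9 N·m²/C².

1.01e7 N/C

Take a coaxial cylindrical Gaussian surface of radius r = 45.9 mm and length L (r < R).
Charge inside radius r per length L is ρ·πr²·L, so λ_enc = ρπr² = 2.581×10^-5 C/m.
By Gauss's law (flux through the curved wall only), E·2πrL = λ_enc L/ε₀.
E = 2k|λ_enc|/r = 2(8.99×10^9)(2.581e-5)/(0.0459) = 1.01×10^7 N/C.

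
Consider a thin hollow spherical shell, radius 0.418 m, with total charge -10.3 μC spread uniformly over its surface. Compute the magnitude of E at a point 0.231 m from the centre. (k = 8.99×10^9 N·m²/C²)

Symmetry ⇒ E = E(r) r̂. Gaussian sphere of radius r = 0.231 m (inside the shell, r < 0.418 m).
All the charge is outside the Gaussian surface: Q_enc = 0, hence E = 0 everywhere inside the shell.

E = 0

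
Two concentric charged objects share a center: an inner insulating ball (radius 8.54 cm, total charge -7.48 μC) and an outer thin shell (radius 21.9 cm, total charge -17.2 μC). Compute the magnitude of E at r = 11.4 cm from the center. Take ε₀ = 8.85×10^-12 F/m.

E = 5.18e6 N/C

Symmetry ⇒ E = E(r) r̂. Gaussian sphere of radius r = 11.4 cm (between the bodies, 8.54 cm < r < 21.9 cm).
Only the inner charge is enclosed; the outer shell contributes nothing inside itself. Q_enc = -7.48 μC = -7.48×10^-6 C.
Gauss's law: E·4πr² = Q_enc/ε₀.
E = |Q_enc|/(4πε₀r²) = (7.48×10^-6)/(4π·8.85×10^-12·(0.114)²) = 5.18×10^6 N/C.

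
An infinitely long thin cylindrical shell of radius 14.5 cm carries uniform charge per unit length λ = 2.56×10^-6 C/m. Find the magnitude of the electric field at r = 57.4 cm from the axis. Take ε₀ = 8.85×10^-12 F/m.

Take a coaxial cylindrical Gaussian surface of radius r = 57.4 cm and length L (r > 14.5 cm).
The full line charge is enclosed: λ_enc = 2.56×10^-6 C/m.
Since E is radial and uniform over the curved surface, Φ = E·2πrL = Q_enc/ε₀ = λ_enc L/ε₀.
E = |λ_enc|/(2πε₀r) = (2.56e-6)/(2π·8.85×10^-12·0.574) = 8.02e4 N/C.

|E| = 8.02×10^4 V/m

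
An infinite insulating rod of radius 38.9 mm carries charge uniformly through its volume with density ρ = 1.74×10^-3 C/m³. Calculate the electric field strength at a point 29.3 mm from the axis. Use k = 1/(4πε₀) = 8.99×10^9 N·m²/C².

|E| ≈ 2.88×10^6 N/C

Take a coaxial cylindrical Gaussian surface of radius r = 29.3 mm and length L (r < R).
Enclosed charge per unit length: λ_enc = ρ·πr² = (1.74e-3)π(0.0293)² = 4.693e-6 C/m.
Gauss's law: E·2πrL = λ_enc L/ε₀.
E = 2k|λ_enc|/r = 2(8.99×10^9)(4.693×10^-6)/(0.0293) = 2.88e6 N/C.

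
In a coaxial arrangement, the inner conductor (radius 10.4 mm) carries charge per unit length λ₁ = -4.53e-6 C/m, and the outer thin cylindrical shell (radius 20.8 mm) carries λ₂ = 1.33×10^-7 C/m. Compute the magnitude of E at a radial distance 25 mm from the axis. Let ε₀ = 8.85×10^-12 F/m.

|E| = 3.16×10^6 V/m

Take a coaxial cylindrical Gaussian surface of radius r = 25 mm and length L (r > 20.8 mm, enclosing both).
λ_enc = λ₁ + λ₂ = (-4.53×10^-6) + (1.33e-7) = -4.397×10^-6 C/m.
Gauss's law: E·2πrL = λ_enc L/ε₀.
E = |λ_enc|/(2πε₀r) = (4.397×10^-6)/(2π·8.85×10^-12·0.025) = 3.16e6 N/C.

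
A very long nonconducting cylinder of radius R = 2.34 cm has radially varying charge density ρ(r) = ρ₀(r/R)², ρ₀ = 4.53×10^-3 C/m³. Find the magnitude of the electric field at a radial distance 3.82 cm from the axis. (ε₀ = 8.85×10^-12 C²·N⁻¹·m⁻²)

|E| = 1.83×10^6 N/C

Coaxial Gaussian cylinder, radius r = 3.82 cm, length L (r > R, full charge per length enclosed).
λ_enc = 2π ∫₀^R ρ₀(r'/R)^2 r' dr' = 2πρ₀R²/4 = 3.896e-6 C/m.
By Gauss's law (flux through the curved wall only), E·2πrL = λ_enc L/ε₀.
E = |λ_enc|/(2πε₀r) = (3.896×10^-6)/(2π·8.85×10^-12·0.0382) = 1.83×10^6 N/C.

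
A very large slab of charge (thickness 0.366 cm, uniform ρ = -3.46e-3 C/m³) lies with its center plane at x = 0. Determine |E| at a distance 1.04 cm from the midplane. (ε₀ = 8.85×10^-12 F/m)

The point |x| = 1.04 cm lies outside the slab (half-thickness 0.00183 m). A symmetric pillbox spanning the full slab encloses Q_enc = ρ·d·A.
Flux = 2EA ⇒ E = |ρ|d/(2ε₀), independent of distance outside.
E = (3.46×10^-3)(0.00366)/(2·8.85×10^-12) = 7.15e5 N/C.

E = 7.15×10^5 V/m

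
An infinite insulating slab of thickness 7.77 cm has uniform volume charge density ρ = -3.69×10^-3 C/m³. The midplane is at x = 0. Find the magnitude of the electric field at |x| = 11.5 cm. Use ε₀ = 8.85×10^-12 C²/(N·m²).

The point |x| = 11.5 cm lies outside the slab (half-thickness 0.03885 m). A symmetric pillbox spanning the full slab encloses Q_enc = ρ·d·A.
Flux = 2EA ⇒ E = |ρ|d/(2ε₀), independent of distance outside.
E = (3.69×10^-3)(0.0777)/(2·8.85×10^-12) = 1.62×10^7 N/C.

|E| ≈ 1.62e7 N/C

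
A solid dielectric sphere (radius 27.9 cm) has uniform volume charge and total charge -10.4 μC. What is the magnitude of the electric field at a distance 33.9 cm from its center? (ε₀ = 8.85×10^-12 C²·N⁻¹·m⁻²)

E = 8.14e5 N/C

Take a concentric spherical Gaussian surface of radius r = 33.9 cm (r > R, so the entire charge is enclosed).
Q_enc = -10.4 μC = -1.04×10^-5 C.
Applying ∮E·dA = Q_enc/ε₀ with Φ = E(4πr²):
E = |Q_enc|/(4πε₀r²) = (1.04×10^-5)/(4π·8.85×10^-12·(0.339)²) = 8.14×10^5 N/C.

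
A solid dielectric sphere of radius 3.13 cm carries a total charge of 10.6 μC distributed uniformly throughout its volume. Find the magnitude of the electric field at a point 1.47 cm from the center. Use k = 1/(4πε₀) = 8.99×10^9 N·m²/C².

|E| = 4.57×10^7 N/C

Take a concentric spherical Gaussian surface of radius r = 1.47 cm (r < R).
For a uniform sphere the enclosed fraction is (r/R)³, so Q_enc = (10.6 μC)(0.0147/0.0313)³ = 1.098e-6 C.
Gauss's law: E·4πr² = Q_enc/ε₀.
E = k|Q_enc|/r² = (8.99×10^9)(1.098×10^-6)/(0.0147)² = 4.57×10^7 N/C.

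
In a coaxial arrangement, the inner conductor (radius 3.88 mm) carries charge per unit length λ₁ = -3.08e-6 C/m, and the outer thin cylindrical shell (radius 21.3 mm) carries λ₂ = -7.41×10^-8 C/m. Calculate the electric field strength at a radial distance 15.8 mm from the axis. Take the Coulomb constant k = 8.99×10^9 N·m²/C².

By cylindrical symmetry E is radial; use a coaxial Gaussian cylinder of radius 15.8 mm and length L (between the conductors, 3.88 mm < r < 21.3 mm).
The shell at 21.3 mm lies outside the Gaussian surface, so λ_enc = λ₁ = -3.08×10^-6 C/m.
Applying ∮E·dA = Q_enc/ε₀ with the end caps contributing no flux:
E = 2k|λ_enc|/r = 2(8.99×10^9)(3.08×10^-6)/(0.0158) = 3.50e6 N/C.

E = 3.50×10^6 N/C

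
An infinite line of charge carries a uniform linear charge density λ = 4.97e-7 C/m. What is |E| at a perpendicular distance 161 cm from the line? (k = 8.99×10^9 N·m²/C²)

E ≈ 5.55×10^3 N/C

By cylindrical symmetry E is radial; use a coaxial Gaussian cylinder of radius 161 cm and length L.
Q_enc = λL, so λ_enc = 4.97e-7 C/m.
By Gauss's law (flux through the curved wall only), E·2πrL = λ_enc L/ε₀.
E = 2k|λ_enc|/r = 2(8.99×10^9)(4.97×10^-7)/(1.61) = 5.55×10^3 N/C.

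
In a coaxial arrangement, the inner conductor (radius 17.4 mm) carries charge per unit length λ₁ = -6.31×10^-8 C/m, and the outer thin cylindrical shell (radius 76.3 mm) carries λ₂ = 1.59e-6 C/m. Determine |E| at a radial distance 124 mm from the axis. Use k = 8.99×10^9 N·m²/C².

Coaxial Gaussian cylinder, radius r = 124 mm, length L (r > 76.3 mm, enclosing both).
λ_enc = λ₁ + λ₂ = (-6.31×10^-8) + (1.59e-6) = 1.527×10^-6 C/m.
By Gauss's law (flux through the curved wall only), E·2πrL = λ_enc L/ε₀.
E = 2k|λ_enc|/r = 2(8.99×10^9)(1.527×10^-6)/(0.124) = 2.21e5 N/C.

E = 2.21e5 N/C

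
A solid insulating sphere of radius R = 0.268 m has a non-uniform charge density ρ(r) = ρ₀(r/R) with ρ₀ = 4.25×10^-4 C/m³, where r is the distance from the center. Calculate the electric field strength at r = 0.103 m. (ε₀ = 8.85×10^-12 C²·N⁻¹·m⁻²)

|E| ≈ 4.75×10^5 N/C

Use a concentric Gaussian sphere at r = 0.103 m (r < R).
Integrate the density: Q_enc = 4π ∫₀^r ρ₀(r'/R)^1 r'² dr' = 4πρ₀ r^4/(4·R) = 5.607×10^-7 C.
By Gauss's law, ∮E·dA = E·4πr² = Q_enc/ε₀.
E = |Q_enc|/(4πε₀r²) = (5.607e-7)/(4π·8.85×10^-12·(0.103)²) = 4.75×10^5 N/C.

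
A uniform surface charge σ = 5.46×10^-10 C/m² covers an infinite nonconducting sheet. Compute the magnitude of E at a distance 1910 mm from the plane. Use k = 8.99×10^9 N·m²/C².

|E| ≈ 30.8 N/C

Choose a cylindrical pillbox piercing the sheet, end faces (area A) parallel to it.
Flux Φ = 2EA and Q_enc = σA, so 2EA = σA/ε₀ ⇒ E = |σ|/(2ε₀), independent of distance.
E = 2πk|σ| = 2π(8.99×10^9)(5.46×10^-10) = 30.8 N/C.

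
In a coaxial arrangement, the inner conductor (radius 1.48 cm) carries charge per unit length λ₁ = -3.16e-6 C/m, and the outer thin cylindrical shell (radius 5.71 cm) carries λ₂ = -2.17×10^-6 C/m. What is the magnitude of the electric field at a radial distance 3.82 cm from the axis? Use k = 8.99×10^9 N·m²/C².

1.49×10^6 N/C

Take a coaxial cylindrical Gaussian surface of radius r = 3.82 cm and length L (between the conductors, 1.48 cm < r < 5.71 cm).
The shell at 5.71 cm lies outside the Gaussian surface, so λ_enc = λ₁ = -3.16×10^-6 C/m.
Since E is radial and uniform over the curved surface, Φ = E·2πrL = Q_enc/ε₀ = λ_enc L/ε₀.
E = 2k|λ_enc|/r = 2(8.99×10^9)(3.16×10^-6)/(0.0382) = 1.49e6 N/C.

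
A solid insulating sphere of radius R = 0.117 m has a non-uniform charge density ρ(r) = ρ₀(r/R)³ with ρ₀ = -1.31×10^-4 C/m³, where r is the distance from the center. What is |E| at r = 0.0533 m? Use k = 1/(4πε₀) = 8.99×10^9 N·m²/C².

E = 1.24e4 V/m

Use a concentric Gaussian sphere at r = 0.0533 m (r < R).
Integrate the density: Q_enc = 4π ∫₀^r ρ₀(r'/R)^3 r'² dr' = 4πρ₀ r^6/(6·R³) = -3.928×10^-9 C.
Gauss's law: E·4πr² = Q_enc/ε₀.
E = k|Q_enc|/r² = (8.99×10^9)(3.928×10^-9)/(0.0533)² = 1.24×10^4 N/C.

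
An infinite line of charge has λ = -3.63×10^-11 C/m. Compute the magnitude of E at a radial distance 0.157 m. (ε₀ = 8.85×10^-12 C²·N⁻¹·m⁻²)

|E| ≈ 4.16 N/C

By cylindrical symmetry E is radial; use a coaxial Gaussian cylinder of radius 0.157 m and length L.
Q_enc = λL, so λ_enc = -3.63×10^-11 C/m.
Applying ∮E·dA = Q_enc/ε₀ with the end caps contributing no flux:
E = |λ_enc|/(2πε₀r) = (3.63×10^-11)/(2π·8.85×10^-12·0.157) = 4.16 N/C.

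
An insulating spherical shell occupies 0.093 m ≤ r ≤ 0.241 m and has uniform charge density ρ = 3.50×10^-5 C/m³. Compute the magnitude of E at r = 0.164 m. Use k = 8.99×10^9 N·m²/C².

Use a concentric Gaussian sphere at r = 0.164 m (within the shell material, 0.093 m < r < 0.241 m).
Only the shell between 0.093 m and r is enclosed: Q_enc = ρ·(4π/3)(r³ − a³) = (3.50×10^-5)·(4π/3)·((0.164)³ − (0.093)³) = 5.288×10^-7 C.
Gauss's law: E·4πr² = Q_enc/ε₀.
E = k|Q_enc|/r² = (8.99×10^9)(5.288×10^-7)/(0.164)² = 1.77×10^5 N/C.

|E| ≈ 1.77e5 N/C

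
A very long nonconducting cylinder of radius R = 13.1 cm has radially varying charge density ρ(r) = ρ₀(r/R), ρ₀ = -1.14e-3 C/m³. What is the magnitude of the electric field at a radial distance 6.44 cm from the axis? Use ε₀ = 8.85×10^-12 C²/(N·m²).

1.36×10^6 V/m

Choose a coaxial cylinder of radius r = 6.44 cm (arbitrary length L) as the Gaussian surface (r < R).
Integrating ρ over the cross-section to radius r: λ_enc = (2πρ₀/R) ∫₀^r r'^2 dr' = 2πρ₀ r^3/(3·R) = -4.868×10^-6 C/m.
Since E is radial and uniform over the curved surface, Φ = E·2πrL = Q_enc/ε₀ = λ_enc L/ε₀.
E = |λ_enc|/(2πε₀r) = (4.868×10^-6)/(2π·8.85×10^-12·0.0644) = 1.36e6 N/C.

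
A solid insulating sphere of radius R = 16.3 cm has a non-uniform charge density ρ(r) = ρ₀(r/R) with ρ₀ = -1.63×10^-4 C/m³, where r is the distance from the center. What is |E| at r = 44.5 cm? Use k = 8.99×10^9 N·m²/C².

Take a concentric spherical Gaussian surface of radius r = 44.5 cm (r > R, all charge enclosed).
Q_enc = 4π ∫₀^R ρ₀(r'/R)^1 r'² dr' = 4πρ₀R³/4 = -2.218×10^-6 C.
Since E is radial and uniform over the Gaussian sphere, Φ = E·4πr² = Q_enc/ε₀.
E = k|Q_enc|/r² = (8.99×10^9)(2.218e-6)/(0.445)² = 1.01×10^5 N/C.

|E| ≈ 1.01×10^5 N/C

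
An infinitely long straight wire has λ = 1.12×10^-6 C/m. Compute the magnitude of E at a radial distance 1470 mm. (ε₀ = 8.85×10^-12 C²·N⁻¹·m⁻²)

By cylindrical symmetry E is radial; use a coaxial Gaussian cylinder of radius 1470 mm and length L.
Q_enc = λL, so λ_enc = 1.12×10^-6 C/m.
Applying ∮E·dA = Q_enc/ε₀ with the end caps contributing no flux:
E = |λ_enc|/(2πε₀r) = (1.12×10^-6)/(2π·8.85×10^-12·1.47) = 1.37e4 N/C.

E ≈ 1.37×10^4 N/C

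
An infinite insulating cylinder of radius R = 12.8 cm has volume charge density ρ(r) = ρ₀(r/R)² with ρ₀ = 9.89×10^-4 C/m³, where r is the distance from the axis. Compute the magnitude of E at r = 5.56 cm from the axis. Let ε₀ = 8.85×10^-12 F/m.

E ≈ 2.93×10^5 N/C

By cylindrical symmetry E is radial; use a coaxial Gaussian cylinder of radius 5.56 cm and length L (r < R).
λ_enc = ∫₀^r ρ(r')·2πr' dr' = (2πρ₀/R²)·r^4/4 = 9.061×10^-7 C/m.
By Gauss's law (flux through the curved wall only), E·2πrL = λ_enc L/ε₀.
E = |λ_enc|/(2πε₀r) = (9.061×10^-7)/(2π·8.85×10^-12·0.0556) = 2.93×10^5 N/C.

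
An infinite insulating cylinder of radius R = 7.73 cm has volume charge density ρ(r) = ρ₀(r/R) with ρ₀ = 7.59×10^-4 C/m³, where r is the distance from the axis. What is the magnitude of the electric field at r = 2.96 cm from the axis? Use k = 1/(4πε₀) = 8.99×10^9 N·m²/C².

Coaxial Gaussian cylinder, radius r = 2.96 cm, length L (r < R).
Integrating ρ over the cross-section to radius r: λ_enc = (2πρ₀/R) ∫₀^r r'^2 dr' = 2πρ₀ r^3/(3·R) = 5.333×10^-7 C/m.
Gauss's law: E·2πrL = λ_enc L/ε₀.
E = 2k|λ_enc|/r = 2(8.99×10^9)(5.333×10^-7)/(0.0296) = 3.24×10^5 N/C.

3.24e5 N/C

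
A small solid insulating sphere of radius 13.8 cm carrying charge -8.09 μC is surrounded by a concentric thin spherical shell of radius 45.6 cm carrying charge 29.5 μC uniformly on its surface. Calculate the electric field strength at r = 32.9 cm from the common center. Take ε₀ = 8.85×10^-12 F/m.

Use a concentric Gaussian sphere at r = 32.9 cm (between the bodies, 13.8 cm < r < 45.6 cm).
The shell at 45.6 cm lies outside the Gaussian surface, so Q_enc = -8.09 μC = -8.09e-6 C.
Applying ∮E·dA = Q_enc/ε₀ with Φ = E(4πr²):
E = |Q_enc|/(4πε₀r²) = (8.09×10^-6)/(4π·8.85×10^-12·(0.329)²) = 6.72×10^5 N/C.

E = 6.72e5 N/C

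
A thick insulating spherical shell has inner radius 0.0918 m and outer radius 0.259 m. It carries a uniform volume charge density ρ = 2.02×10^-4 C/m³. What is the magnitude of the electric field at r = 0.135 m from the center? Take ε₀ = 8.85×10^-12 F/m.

By spherical symmetry E is radial; choose a Gaussian sphere of radius r = 0.135 m (within the shell material, 0.0918 m < r < 0.259 m).
Only the shell between 0.0918 m and r is enclosed: Q_enc = ρ·(4π/3)(r³ − a³) = (2.02×10^-4)·(4π/3)·((0.135)³ − (0.0918)³) = 1.427×10^-6 C.
Since E is radial and uniform over the Gaussian sphere, Φ = E·4πr² = Q_enc/ε₀.
E = |Q_enc|/(4πε₀r²) = (1.427e-6)/(4π·8.85×10^-12·(0.135)²) = 7.04×10^5 N/C.

|E| ≈ 7.04×10^5 N/C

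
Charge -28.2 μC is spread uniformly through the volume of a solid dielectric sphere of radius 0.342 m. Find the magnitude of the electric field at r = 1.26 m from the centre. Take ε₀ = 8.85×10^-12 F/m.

Use a concentric Gaussian sphere at r = 1.26 m (r > R, so the entire charge is enclosed).
Q_enc = -28.2 μC = -2.82×10^-5 C.
Applying ∮E·dA = Q_enc/ε₀ with Φ = E(4πr²):
E = |Q_enc|/(4πε₀r²) = (2.82e-5)/(4π·8.85×10^-12·(1.26)²) = 1.60×10^5 N/C.

|E| = 1.60×10^5 N/C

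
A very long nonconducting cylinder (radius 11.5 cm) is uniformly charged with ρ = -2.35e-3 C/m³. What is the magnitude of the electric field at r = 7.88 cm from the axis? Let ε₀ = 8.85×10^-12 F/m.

E = 1.05×10^7 N/C

By cylindrical symmetry E is radial; use a coaxial Gaussian cylinder of radius 7.88 cm and length L (r < R).
Enclosed charge per unit length: λ_enc = ρ·πr² = (-2.35×10^-3)π(0.0788)² = -4.584e-5 C/m.
Applying ∮E·dA = Q_enc/ε₀ with the end caps contributing no flux:
E = |λ_enc|/(2πε₀r) = (4.584×10^-5)/(2π·8.85×10^-12·0.0788) = 1.05e7 N/C.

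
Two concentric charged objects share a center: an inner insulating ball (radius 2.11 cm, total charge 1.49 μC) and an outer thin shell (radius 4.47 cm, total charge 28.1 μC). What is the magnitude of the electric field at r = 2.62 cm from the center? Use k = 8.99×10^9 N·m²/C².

By spherical symmetry E is radial; choose a Gaussian sphere of radius r = 2.62 cm (between the bodies, 2.11 cm < r < 4.47 cm).
The shell at 4.47 cm lies outside the Gaussian surface, so Q_enc = 1.49 μC = 1.49×10^-6 C.
Applying ∮E·dA = Q_enc/ε₀ with Φ = E(4πr²):
E = k|Q_enc|/r² = (8.99×10^9)(1.49×10^-6)/(0.0262)² = 1.95×10^7 N/C.

E = 1.95×10^7 N/C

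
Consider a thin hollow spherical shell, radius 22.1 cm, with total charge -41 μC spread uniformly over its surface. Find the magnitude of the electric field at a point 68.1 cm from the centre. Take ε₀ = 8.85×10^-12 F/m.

|E| ≈ 7.95×10^5 N/C

Symmetry ⇒ E = E(r) r̂. Gaussian sphere of radius r = 68.1 cm (r > 22.1 cm).
The entire shell is enclosed: Q_enc = -4.10×10^-5 C.
Gauss's law: E·4πr² = Q_enc/ε₀.
E = |Q_enc|/(4πε₀r²) = (4.10×10^-5)/(4π·8.85×10^-12·(0.681)²) = 7.95×10^5 N/C.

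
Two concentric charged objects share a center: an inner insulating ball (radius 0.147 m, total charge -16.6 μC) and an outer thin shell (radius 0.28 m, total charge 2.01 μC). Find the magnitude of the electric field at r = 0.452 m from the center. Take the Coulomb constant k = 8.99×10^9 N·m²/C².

E = 6.42×10^5 N/C

Take a concentric spherical Gaussian surface of radius r = 0.452 m (r > 0.28 m, enclosing both).
Q_enc = (-16.6 μC) + (2.01 μC) = -1.459×10^-5 C.
Gauss's law: E·4πr² = Q_enc/ε₀.
E = k|Q_enc|/r² = (8.99×10^9)(1.459e-5)/(0.452)² = 6.42×10^5 N/C.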